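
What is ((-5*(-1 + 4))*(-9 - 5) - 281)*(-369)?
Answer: 26199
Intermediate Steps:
((-5*(-1 + 4))*(-9 - 5) - 281)*(-369) = (-5*3*(-14) - 281)*(-369) = (-15*(-14) - 281)*(-369) = (210 - 281)*(-369) = -71*(-369) = 26199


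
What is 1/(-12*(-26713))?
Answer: 1/320556 ≈ 3.1196e-6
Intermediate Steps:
1/(-12*(-26713)) = 1/320556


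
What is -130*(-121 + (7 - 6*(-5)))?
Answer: 10920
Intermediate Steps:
-130*(-121 + (7 - 6*(-5))) = -130*(-121 + (7 + 30)) = -130*(-121 + 37) = -130*(-84) = 10920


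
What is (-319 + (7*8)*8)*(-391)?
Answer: -50439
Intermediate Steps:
(-319 + (7*8)*8)*(-391) = (-319 + 56*8)*(-391) = (-319 + 448)*(-391) = 129*(-391) = -50439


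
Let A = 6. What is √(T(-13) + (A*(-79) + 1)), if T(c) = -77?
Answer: 5*I*√22 ≈ 23.452*I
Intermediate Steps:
√(T(-13) + (A*(-79) + 1)) = √(-77 + (6*(-79) + 1)) = √(-77 + (-474 + 1)) = √(-77 - 473) = √(-550) = 5*I*√22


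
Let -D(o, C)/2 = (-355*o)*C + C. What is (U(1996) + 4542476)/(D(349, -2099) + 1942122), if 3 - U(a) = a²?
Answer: -558463/518164890 ≈ -0.0010778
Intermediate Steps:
U(a) = 3 - a²
D(o, C) = -2*C + 710*C*o (D(o, C) = -2*((-355*o)*C + C) = -2*(-355*C*o + C) = -2*(C - 355*C*o) = -2*C + 710*C*o)
(U(1996) + 4542476)/(D(349, -2099) + 1942122) = ((3 - 1*1996²) + 4542476)/(2*(-2099)*(-1 + 355*349) + 1942122) = ((3 - 1*3984016) + 4542476)/(2*(-2099)*(-1 + 123895) + 1942122) = ((3 - 3984016) + 4542476)/(2*(-2099)*123894 + 1942122) = (-3984013 + 4542476)/(-520107012 + 1942122) = 558463/(-518164890) = 558463*(-1/518164890) = -558463/518164890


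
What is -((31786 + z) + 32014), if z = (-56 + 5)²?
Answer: -66401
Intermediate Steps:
z = 2601 (z = (-51)² = 2601)
-((31786 + z) + 32014) = -((31786 + 2601) + 32014) = -(34387 + 32014) = -1*66401 = -66401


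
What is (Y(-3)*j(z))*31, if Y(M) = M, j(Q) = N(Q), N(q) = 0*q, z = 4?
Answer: 0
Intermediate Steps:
N(q) = 0
j(Q) = 0
(Y(-3)*j(z))*31 = -3*0*31 = 0*31 = 0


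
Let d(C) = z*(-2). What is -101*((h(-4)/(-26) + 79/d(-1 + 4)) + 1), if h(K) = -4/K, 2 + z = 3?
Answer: 50601/13 ≈ 3892.4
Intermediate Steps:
z = 1 (z = -2 + 3 = 1)
d(C) = -2 (d(C) = 1*(-2) = -2)
-101*((h(-4)/(-26) + 79/d(-1 + 4)) + 1) = -101*((-4/(-4)/(-26) + 79/(-2)) + 1) = -101*((-4*(-¼)*(-1/26) + 79*(-½)) + 1) = -101*((1*(-1/26) - 79/2) + 1) = -101*((-1/26 - 79/2) + 1) = -101*(-514/13 + 1) = -101*(-501/13) = 50601/13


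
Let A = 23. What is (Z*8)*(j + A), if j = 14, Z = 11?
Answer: 3256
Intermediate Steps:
(Z*8)*(j + A) = (11*8)*(14 + 23) = 88*37 = 3256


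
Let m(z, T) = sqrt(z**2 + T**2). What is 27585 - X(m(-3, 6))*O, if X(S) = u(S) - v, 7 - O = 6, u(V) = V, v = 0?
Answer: 27585 - 3*sqrt(5) ≈ 27578.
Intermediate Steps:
m(z, T) = sqrt(T**2 + z**2)
O = 1 (O = 7 - 1*6 = 7 - 6 = 1)
X(S) = S (X(S) = S - 1*0 = S + 0 = S)
27585 - X(m(-3, 6))*O = 27585 - sqrt(6**2 + (-3)**2) = 27585 - sqrt(36 + 9) = 27585 - sqrt(45) = 27585 - 3*sqrt(5)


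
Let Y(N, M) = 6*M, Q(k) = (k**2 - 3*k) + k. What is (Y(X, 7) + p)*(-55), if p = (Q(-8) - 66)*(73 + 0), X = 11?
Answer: -58520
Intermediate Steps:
Q(k) = k**2 - 2*k
p = 1022 (p = (-8*(-2 - 8) - 66)*(73 + 0) = (-8*(-10) - 66)*73 = (80 - 66)*73 = 14*73 = 1022)
(Y(X, 7) + p)*(-55) = (6*7 + 1022)*(-55) = (42 + 1022)*(-55) = 1064*(-55) = -58520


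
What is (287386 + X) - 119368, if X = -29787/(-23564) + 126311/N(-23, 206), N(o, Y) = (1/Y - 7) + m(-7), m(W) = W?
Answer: 10801253886913/67935012 ≈ 1.5899e+5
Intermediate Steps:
N(o, Y) = -14 + 1/Y (N(o, Y) = (1/Y - 7) - 7 = (-7 + 1/Y) - 7 = -14 + 1/Y)
X = -613050959303/67935012 (X = -29787/(-23564) + 126311/(-14 + 1/206) = -29787*(-1/23564) + 126311/(-14 + 1/206) = 29787/23564 + 126311/(-2883/206) = 29787/23564 + 126311*(-206/2883) = 29787/23564 - 26020066/2883 = -613050959303/67935012 ≈ -9024.1)
(287386 + X) - 119368 = (287386 - 613050959303/67935012) - 119368 = 18910520399329/67935012 - 119368 = 10801253886913/67935012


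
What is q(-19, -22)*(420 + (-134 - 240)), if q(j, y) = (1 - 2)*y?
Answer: 1012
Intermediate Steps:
q(j, y) = -y
q(-19, -22)*(420 + (-134 - 240)) = (-1*(-22))*(420 + (-134 - 240)) = 22*(420 - 374) = 22*46 = 1012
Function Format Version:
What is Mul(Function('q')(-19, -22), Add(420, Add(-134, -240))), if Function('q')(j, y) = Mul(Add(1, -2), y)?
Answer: 1012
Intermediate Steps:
Function('q')(j, y) = Mul(-1, y)
Mul(Function('q')(-19, -22), Add(420, Add(-134, -240))) = Mul(Mul(-1, -22), Add(420, Add(-134, -240))) = Mul(22, Add(420, -374)) = Mul(22, 46) = 1012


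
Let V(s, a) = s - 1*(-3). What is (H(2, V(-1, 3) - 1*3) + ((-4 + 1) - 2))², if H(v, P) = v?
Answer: 9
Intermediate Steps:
V(s, a) = 3 + s (V(s, a) = s + 3 = 3 + s)
(H(2, V(-1, 3) - 1*3) + ((-4 + 1) - 2))² = (2 + ((-4 + 1) - 2))² = (2 + (-3 - 2))² = (2 - 5)² = (-3)² = 9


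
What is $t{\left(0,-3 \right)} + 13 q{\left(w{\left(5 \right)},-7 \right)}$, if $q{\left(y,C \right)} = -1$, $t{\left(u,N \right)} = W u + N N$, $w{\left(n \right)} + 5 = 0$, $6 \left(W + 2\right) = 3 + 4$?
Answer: $-4$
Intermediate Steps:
$W = - \frac{5}{6}$ ($W = -2 + \frac{3 + 4}{6} = -2 + \frac{1}{6} \cdot 7 = -2 + \frac{7}{6} = - \frac{5}{6} \approx -0.83333$)
$w{\left(n \right)} = -5$ ($w{\left(n \right)} = -5 + 0 = -5$)
$t{\left(u,N \right)} = N^{2} - \frac{5 u}{6}$ ($t{\left(u,N \right)} = - \frac{5 u}{6} + N N = - \frac{5 u}{6} + N^{2} = N^{2} - \frac{5 u}{6}$)
$t{\left(0,-3 \right)} + 13 q{\left(w{\left(5 \right)},-7 \right)} = \left(\left(-3\right)^{2} - 0\right) + 13 \left(-1\right) = \left(9 + 0\right) - 13 = 9 - 13 = -4$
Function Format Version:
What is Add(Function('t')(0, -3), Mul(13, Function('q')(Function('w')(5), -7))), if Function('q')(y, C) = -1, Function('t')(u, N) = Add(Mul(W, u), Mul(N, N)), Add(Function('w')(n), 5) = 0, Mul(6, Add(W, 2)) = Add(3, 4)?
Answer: -4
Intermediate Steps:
W = Rational(-5, 6) (W = Add(-2, Mul(Rational(1, 6), Add(3, 4))) = Add(-2, Mul(Rational(1, 6), 7)) = Add(-2, Rational(7, 6)) = Rational(-5, 6) ≈ -0.83333)
Function('w')(n) = -5 (Function('w')(n) = Add(-5, 0) = -5)
Function('t')(u, N) = Add(Pow(N, 2), Mul(Rational(-5, 6), u)) (Function('t')(u, N) = Add(Mul(Rational(-5, 6), u), Mul(N, N)) = Add(Mul(Rational(-5, 6), u), Pow(N, 2)) = Add(Pow(N, 2), Mul(Rational(-5, 6), u)))
Add(Function('t')(0, -3), Mul(13, Function('q')(Function('w')(5), -7))) = Add(Add(Pow(-3, 2), Mul(Rational(-5, 6), 0)), Mul(13, -1)) = Add(Add(9, 0), -13) = Add(9, -13) = -4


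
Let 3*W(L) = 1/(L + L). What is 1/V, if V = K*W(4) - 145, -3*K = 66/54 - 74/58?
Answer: -9396/1362413 ≈ -0.0068966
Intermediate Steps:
W(L) = 1/(6*L) (W(L) = 1/(3*(L + L)) = 1/(3*((2*L))) = (1/(2*L))/3 = 1/(6*L))
K = 14/783 (K = -(66/54 - 74/58)/3 = -(66*(1/54) - 74*1/58)/3 = -(11/9 - 37/29)/3 = -⅓*(-14/261) = 14/783 ≈ 0.017880)
V = -1362413/9396 (V = 14*((⅙)/4)/783 - 145 = 14*((⅙)*(¼))/783 - 145 = (14/783)*(1/24) - 145 = 7/9396 - 145 = -1362413/9396 ≈ -145.00)
1/V = 1/(-1362413/9396) = -9396/1362413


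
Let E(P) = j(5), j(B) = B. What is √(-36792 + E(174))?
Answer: I*√36787 ≈ 191.8*I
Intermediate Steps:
E(P) = 5
√(-36792 + E(174)) = √(-36792 + 5) = √(-36787) = I*√36787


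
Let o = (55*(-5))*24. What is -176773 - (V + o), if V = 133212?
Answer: -303385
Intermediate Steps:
o = -6600 (o = -275*24 = -6600)
-176773 - (V + o) = -176773 - (133212 - 6600) = -176773 - 1*126612 = -176773 - 126612 = -303385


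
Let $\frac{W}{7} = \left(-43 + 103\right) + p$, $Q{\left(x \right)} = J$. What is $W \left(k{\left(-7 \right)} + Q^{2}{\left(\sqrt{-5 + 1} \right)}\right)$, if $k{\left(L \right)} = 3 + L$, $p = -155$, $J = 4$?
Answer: $-7980$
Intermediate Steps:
$Q{\left(x \right)} = 4$
$W = -665$ ($W = 7 \left(\left(-43 + 103\right) - 155\right) = 7 \left(60 - 155\right) = 7 \left(-95\right) = -665$)
$W \left(k{\left(-7 \right)} + Q^{2}{\left(\sqrt{-5 + 1} \right)}\right) = - 665 \left(\left(3 - 7\right) + 4^{2}\right) = - 665 \left(-4 + 16\right) = \left(-665\right) 12 = -7980$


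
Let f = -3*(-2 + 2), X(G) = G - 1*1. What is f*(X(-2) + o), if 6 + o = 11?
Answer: 0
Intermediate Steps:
X(G) = -1 + G (X(G) = G - 1 = -1 + G)
f = 0 (f = -3*0 = 0)
o = 5 (o = -6 + 11 = 5)
f*(X(-2) + o) = 0*((-1 - 2) + 5) = 0*(-3 + 5) = 0*2 = 0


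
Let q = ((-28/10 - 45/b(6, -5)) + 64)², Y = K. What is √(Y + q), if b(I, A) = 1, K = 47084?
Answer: √1183661/5 ≈ 217.59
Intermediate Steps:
Y = 47084
q = 6561/25 (q = ((-28/10 - 45/1) + 64)² = ((-28*⅒ - 45*1) + 64)² = ((-14/5 - 45) + 64)² = (-239/5 + 64)² = (81/5)² = 6561/25 ≈ 262.44)
√(Y + q) = √(47084 + 6561/25) = √(1183661/25) = √1183661/5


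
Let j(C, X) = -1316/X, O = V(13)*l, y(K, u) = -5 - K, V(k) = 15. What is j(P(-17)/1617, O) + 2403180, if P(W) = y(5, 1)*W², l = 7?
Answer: 36047512/15 ≈ 2.4032e+6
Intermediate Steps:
P(W) = -10*W² (P(W) = (-5 - 1*5)*W² = (-5 - 5)*W² = -10*W²)
O = 105 (O = 15*7 = 105)
j(P(-17)/1617, O) + 2403180 = -1316/105 + 2403180 = -1316*1/105 + 2403180 = -188/15 + 2403180 = 36047512/15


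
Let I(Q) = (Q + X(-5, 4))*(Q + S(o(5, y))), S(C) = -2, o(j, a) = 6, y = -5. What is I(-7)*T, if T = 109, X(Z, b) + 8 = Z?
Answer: 19620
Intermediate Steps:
X(Z, b) = -8 + Z
I(Q) = (-13 + Q)*(-2 + Q) (I(Q) = (Q + (-8 - 5))*(Q - 2) = (Q - 13)*(-2 + Q) = (-13 + Q)*(-2 + Q))
I(-7)*T = (26 + (-7)**2 - 15*(-7))*109 = (26 + 49 + 105)*109 = 180*109 = 19620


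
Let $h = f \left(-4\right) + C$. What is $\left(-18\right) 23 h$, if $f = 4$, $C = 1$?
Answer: $6210$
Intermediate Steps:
$h = -15$ ($h = 4 \left(-4\right) + 1 = -16 + 1 = -15$)
$\left(-18\right) 23 h = \left(-18\right) 23 \left(-15\right) = \left(-414\right) \left(-15\right) = 6210$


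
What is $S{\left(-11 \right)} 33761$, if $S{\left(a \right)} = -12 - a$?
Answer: $-33761$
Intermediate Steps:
$S{\left(-11 \right)} 33761 = \left(-12 - -11\right) 33761 = \left(-12 + 11\right) 33761 = \left(-1\right) 33761 = -33761$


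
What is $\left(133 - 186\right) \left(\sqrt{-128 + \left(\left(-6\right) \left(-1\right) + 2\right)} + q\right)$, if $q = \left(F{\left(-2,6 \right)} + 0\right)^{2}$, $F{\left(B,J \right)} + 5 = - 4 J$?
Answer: $-44573 - 106 i \sqrt{30} \approx -44573.0 - 580.59 i$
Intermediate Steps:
$F{\left(B,J \right)} = -5 - 4 J$
$q = 841$ ($q = \left(\left(-5 - 24\right) + 0\right)^{2} = \left(-29 + 0\right)^{2} = \left(-29\right)^{2} = 841$)
$\left(133 - 186\right) \left(\sqrt{-128 + \left(\left(-6\right) \left(-1\right) + 2\right)} + q\right) = \left(133 - 186\right) \left(\sqrt{-128 + \left(\left(-6\right) \left(-1\right) + 2\right)} + 841\right) = \left(133 - 186\right) \left(\sqrt{-128 + \left(6 + 2\right)} + 841\right) = - 53 \left(\sqrt{-128 + 8} + 841\right) = - 53 \left(\sqrt{-120} + 841\right) = - 53 \left(2 i \sqrt{30} + 841\right) = - 53 \left(841 + 2 i \sqrt{30}\right) = -44573 - 106 i \sqrt{30}$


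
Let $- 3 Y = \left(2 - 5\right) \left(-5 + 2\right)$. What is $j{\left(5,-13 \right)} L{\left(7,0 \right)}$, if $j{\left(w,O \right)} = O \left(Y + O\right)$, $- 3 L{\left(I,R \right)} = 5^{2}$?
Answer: $- \frac{5200}{3} \approx -1733.3$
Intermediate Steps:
$L{\left(I,R \right)} = - \frac{25}{3}$ ($L{\left(I,R \right)} = - \frac{5^{2}}{3} = \left(- \frac{1}{3}\right) 25 = - \frac{25}{3}$)
$Y = -3$ ($Y = - \frac{\left(2 - 5\right) \left(-5 + 2\right)}{3} = - \frac{\left(-3\right) \left(-3\right)}{3} = \left(- \frac{1}{3}\right) 9 = -3$)
$j{\left(w,O \right)} = O \left(-3 + O\right)$
$j{\left(5,-13 \right)} L{\left(7,0 \right)} = - 13 \left(-3 - 13\right) \left(- \frac{25}{3}\right) = \left(-13\right) \left(-16\right) \left(- \frac{25}{3}\right) = 208 \left(- \frac{25}{3}\right) = - \frac{5200}{3}$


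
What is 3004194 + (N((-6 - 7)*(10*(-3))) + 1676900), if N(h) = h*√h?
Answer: 4681094 + 390*√390 ≈ 4.6888e+6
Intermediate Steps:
N(h) = h^(3/2)
3004194 + (N((-6 - 7)*(10*(-3))) + 1676900) = 3004194 + (((-6 - 7)*(10*(-3)))^(3/2) + 1676900) = 3004194 + ((-13*(-30))^(3/2) + 1676900) = 3004194 + (390^(3/2) + 1676900) = 3004194 + (390*√390 + 1676900) = 3004194 + (1676900 + 390*√390) = 4681094 + 390*√390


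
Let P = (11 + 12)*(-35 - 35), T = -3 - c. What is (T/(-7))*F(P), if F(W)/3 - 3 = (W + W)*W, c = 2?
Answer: 77763045/7 ≈ 1.1109e+7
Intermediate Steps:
T = -5 (T = -3 - 1*2 = -3 - 2 = -5)
P = -1610 (P = 23*(-70) = -1610)
F(W) = 9 + 6*W² (F(W) = 9 + 3*((W + W)*W) = 9 + 3*((2*W)*W) = 9 + 3*(2*W²) = 9 + 6*W²)
(T/(-7))*F(P) = (-5/(-7))*(9 + 6*(-1610)²) = (-5*(-⅐))*(9 + 6*2592100) = 5*(9 + 15552600)/7 = (5/7)*15552609 = 77763045/7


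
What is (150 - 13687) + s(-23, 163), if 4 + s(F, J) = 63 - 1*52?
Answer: -13530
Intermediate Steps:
s(F, J) = 7 (s(F, J) = -4 + (63 - 1*52) = -4 + (63 - 52) = -4 + 11 = 7)
(150 - 13687) + s(-23, 163) = (150 - 13687) + 7 = -13537 + 7 = -13530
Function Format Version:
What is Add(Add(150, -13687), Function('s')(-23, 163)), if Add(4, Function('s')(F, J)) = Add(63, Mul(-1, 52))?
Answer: -13530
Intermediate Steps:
Function('s')(F, J) = 7 (Function('s')(F, J) = Add(-4, Add(63, Mul(-1, 52))) = Add(-4, Add(63, -52)) = Add(-4, 11) = 7)
Add(Add(150, -13687), Function('s')(-23, 163)) = Add(Add(150, -13687), 7) = Add(-13537, 7) = -13530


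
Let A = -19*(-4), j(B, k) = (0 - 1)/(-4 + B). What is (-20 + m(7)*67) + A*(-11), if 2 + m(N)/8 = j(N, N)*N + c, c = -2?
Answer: -12752/3 ≈ -4250.7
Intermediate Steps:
j(B, k) = -1/(-4 + B)
m(N) = -32 - 8*N/(-4 + N) (m(N) = -16 + 8*((-1/(-4 + N))*N - 2) = -16 + 8*(-N/(-4 + N) - 2) = -16 + 8*(-2 - N/(-4 + N)) = -16 + (-16 - 8*N/(-4 + N)) = -32 - 8*N/(-4 + N))
A = 76
(-20 + m(7)*67) + A*(-11) = (-20 + (8*(16 - 5*7)/(-4 + 7))*67) + 76*(-11) = (-20 + (8*(16 - 35)/3)*67) - 836 = (-20 + (8*(1/3)*(-19))*67) - 836 = (-20 - 152/3*67) - 836 = (-20 - 10184/3) - 836 = -10244/3 - 836 = -12752/3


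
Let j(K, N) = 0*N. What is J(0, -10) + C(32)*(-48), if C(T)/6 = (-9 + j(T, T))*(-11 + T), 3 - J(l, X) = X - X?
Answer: 54435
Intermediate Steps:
J(l, X) = 3 (J(l, X) = 3 - (X - X) = 3 - 1*0 = 3 + 0 = 3)
j(K, N) = 0
C(T) = 594 - 54*T (C(T) = 6*((-9 + 0)*(-11 + T)) = 6*(-9*(-11 + T)) = 6*(99 - 9*T) = 594 - 54*T)
J(0, -10) + C(32)*(-48) = 3 + (594 - 54*32)*(-48) = 3 + (594 - 1728)*(-48) = 3 - 1134*(-48) = 3 + 54432 = 54435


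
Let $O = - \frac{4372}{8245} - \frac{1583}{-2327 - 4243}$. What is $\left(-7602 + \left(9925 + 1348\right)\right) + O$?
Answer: $\frac{39768222589}{10833930} \approx 3670.7$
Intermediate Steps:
$O = - \frac{3134441}{10833930}$ ($O = \left(-4372\right) \frac{1}{8245} - \frac{1583}{-6570} = - \frac{4372}{8245} - - \frac{1583}{6570} = - \frac{4372}{8245} + \frac{1583}{6570} = - \frac{3134441}{10833930} \approx -0.28932$)
$\left(-7602 + \left(9925 + 1348\right)\right) + O = \left(-7602 + \left(9925 + 1348\right)\right) - \frac{3134441}{10833930} = \left(-7602 + 11273\right) - \frac{3134441}{10833930} = 3671 - \frac{3134441}{10833930} = \frac{39768222589}{10833930}$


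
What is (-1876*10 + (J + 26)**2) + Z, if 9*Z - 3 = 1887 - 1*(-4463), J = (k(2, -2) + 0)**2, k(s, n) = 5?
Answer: -139078/9 ≈ -15453.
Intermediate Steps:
J = 25 (J = (5 + 0)**2 = 5**2 = 25)
Z = 6353/9 (Z = 1/3 + (1887 - 1*(-4463))/9 = 1/3 + (1887 + 4463)/9 = 1/3 + (1/9)*6350 = 1/3 + 6350/9 = 6353/9 ≈ 705.89)
(-1876*10 + (J + 26)**2) + Z = (-1876*10 + (25 + 26)**2) + 6353/9 = (-18760 + 51**2) + 6353/9 = (-18760 + 2601) + 6353/9 = -16159 + 6353/9 = -139078/9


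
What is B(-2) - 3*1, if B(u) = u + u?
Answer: -7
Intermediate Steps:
B(u) = 2*u
B(-2) - 3*1 = 2*(-2) - 3*1 = -4 - 3 = -7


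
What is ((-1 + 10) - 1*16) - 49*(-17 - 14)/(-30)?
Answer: -1729/30 ≈ -57.633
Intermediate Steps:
((-1 + 10) - 1*16) - 49*(-17 - 14)/(-30) = (9 - 16) - (-1519)*(-1)/30 = -7 - 49*31/30 = -7 - 1519/30 = -1729/30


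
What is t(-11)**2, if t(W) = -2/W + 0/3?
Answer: 4/121 ≈ 0.033058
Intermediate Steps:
t(W) = -2/W (t(W) = -2/W + 0*(1/3) = -2/W + 0 = -2/W)
t(-11)**2 = (-2/(-11))**2 = (-2*(-1/11))**2 = (2/11)**2 = 4/121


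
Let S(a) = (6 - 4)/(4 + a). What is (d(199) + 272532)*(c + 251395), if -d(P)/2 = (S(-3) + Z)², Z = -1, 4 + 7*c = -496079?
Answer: 49198750780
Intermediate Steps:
c = -70869 (c = -4/7 + (⅐)*(-496079) = -4/7 - 496079/7 = -70869)
S(a) = 2/(4 + a)
d(P) = -2 (d(P) = -2*(2/(4 - 3) - 1)² = -2*(2/1 - 1)² = -2*(2*1 - 1)² = -2*(2 - 1)² = -2*1² = -2*1 = -2)
(d(199) + 272532)*(c + 251395) = (-2 + 272532)*(-70869 + 251395) = 272530*180526 = 49198750780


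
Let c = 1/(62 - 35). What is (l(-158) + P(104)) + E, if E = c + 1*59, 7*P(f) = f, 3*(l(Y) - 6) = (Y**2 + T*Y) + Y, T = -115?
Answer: 2722588/189 ≈ 14405.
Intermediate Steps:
l(Y) = 6 - 38*Y + Y**2/3 (l(Y) = 6 + ((Y**2 - 115*Y) + Y)/3 = 6 + (Y**2 - 114*Y)/3 = 6 + (-38*Y + Y**2/3) = 6 - 38*Y + Y**2/3)
P(f) = f/7
c = 1/27 ≈ 0.037037
E = 1594/27 (E = 1/27 + 1*59 = 1/27 + 59 = 1594/27 ≈ 59.037)
(l(-158) + P(104)) + E = ((6 - 38*(-158) + (1/3)*(-158)**2) + (1/7)*104) + 1594/27 = ((6 + 6004 + (1/3)*24964) + 104/7) + 1594/27 = ((6 + 6004 + 24964/3) + 104/7) + 1594/27 = (42994/3 + 104/7) + 1594/27 = 301270/21 + 1594/27 = 2722588/189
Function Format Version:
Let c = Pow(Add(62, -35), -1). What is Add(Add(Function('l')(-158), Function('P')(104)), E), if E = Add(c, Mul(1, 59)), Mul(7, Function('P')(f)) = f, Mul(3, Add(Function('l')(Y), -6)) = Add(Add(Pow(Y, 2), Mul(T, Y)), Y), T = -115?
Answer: Rational(2722588, 189) ≈ 14405.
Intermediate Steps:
Function('l')(Y) = Add(6, Mul(-38, Y), Mul(Rational(1, 3), Pow(Y, 2))) (Function('l')(Y) = Add(6, Mul(Rational(1, 3), Add(Add(Pow(Y, 2), Mul(-115, Y)), Y))) = Add(6, Mul(Rational(1, 3), Add(Pow(Y, 2), Mul(-114, Y)))) = Add(6, Add(Mul(-38, Y), Mul(Rational(1, 3), Pow(Y, 2)))) = Add(6, Mul(-38, Y), Mul(Rational(1, 3), Pow(Y, 2))))
Function('P')(f) = Mul(Rational(1, 7), f)
c = Rational(1, 27) (c = Pow(27, -1) = Rational(1, 27) ≈ 0.037037)
E = Rational(1594, 27) (E = Add(Rational(1, 27), Mul(1, 59)) = Add(Rational(1, 27), 59) = Rational(1594, 27) ≈ 59.037)
Add(Add(Function('l')(-158), Function('P')(104)), E) = Add(Add(Add(6, Mul(-38, -158), Mul(Rational(1, 3), Pow(-158, 2))), Mul(Rational(1, 7), 104)), Rational(1594, 27)) = Add(Add(Add(6, 6004, Mul(Rational(1, 3), 24964)), Rational(104, 7)), Rational(1594, 27)) = Add(Add(Add(6, 6004, Rational(24964, 3)), Rational(104, 7)), Rational(1594, 27)) = Add(Add(Rational(42994, 3), Rational(104, 7)), Rational(1594, 27)) = Add(Rational(301270, 21), Rational(1594, 27)) = Rational(2722588, 189)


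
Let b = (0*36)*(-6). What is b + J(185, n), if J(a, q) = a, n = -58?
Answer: 185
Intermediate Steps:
b = 0 (b = 0*(-6) = 0)
b + J(185, n) = 0 + 185 = 185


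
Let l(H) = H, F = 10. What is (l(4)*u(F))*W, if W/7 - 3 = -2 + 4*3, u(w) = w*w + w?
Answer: 40040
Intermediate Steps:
u(w) = w + w² (u(w) = w² + w = w + w²)
W = 91 (W = 21 + 7*(-2 + 4*3) = 21 + 7*(-2 + 12) = 21 + 7*10 = 21 + 70 = 91)
(l(4)*u(F))*W = (4*(10*(1 + 10)))*91 = (4*(10*11))*91 = (4*110)*91 = 440*91 = 40040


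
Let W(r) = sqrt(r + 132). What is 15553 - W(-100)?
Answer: 15553 - 4*sqrt(2) ≈ 15547.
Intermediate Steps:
W(r) = sqrt(132 + r)
15553 - W(-100) = 15553 - sqrt(132 - 100) = 15553 - sqrt(32) = 15553 - 4*sqrt(2)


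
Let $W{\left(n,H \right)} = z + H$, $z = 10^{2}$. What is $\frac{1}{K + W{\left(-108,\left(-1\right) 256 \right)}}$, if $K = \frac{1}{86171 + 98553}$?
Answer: $- \frac{184724}{28816943} \approx -0.0064103$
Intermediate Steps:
$z = 100$
$W{\left(n,H \right)} = 100 + H$
$K = \frac{1}{184724} \approx 5.4135 \cdot 10^{-6}$
$\frac{1}{K + W{\left(-108,\left(-1\right) 256 \right)}} = \frac{1}{\frac{1}{184724} + \left(100 - 256\right)} = \frac{1}{\frac{1}{184724} - 156} = \frac{1}{- \frac{28816943}{184724}} = - \frac{184724}{28816943}$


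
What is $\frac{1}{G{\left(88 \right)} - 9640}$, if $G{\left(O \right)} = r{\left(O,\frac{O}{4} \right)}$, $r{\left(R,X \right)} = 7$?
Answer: $- \frac{1}{9633} \approx -0.00010381$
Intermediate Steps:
$G{\left(O \right)} = 7$
$\frac{1}{G{\left(88 \right)} - 9640} = \frac{1}{7 - 9640} = \frac{1}{-9633} = - \frac{1}{9633}$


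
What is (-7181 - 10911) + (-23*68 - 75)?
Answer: -19731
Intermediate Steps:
(-7181 - 10911) + (-23*68 - 75) = -18092 + (-1564 - 75) = -18092 - 1639 = -19731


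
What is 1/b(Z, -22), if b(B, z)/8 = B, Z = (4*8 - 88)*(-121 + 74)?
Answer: 1/21056 ≈ 4.7492e-5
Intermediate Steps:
Z = 2632 (Z = (32 - 88)*(-47) = -56*(-47) = 2632)
b(B, z) = 8*B
1/b(Z, -22) = 1/(8*2632) = 1/21056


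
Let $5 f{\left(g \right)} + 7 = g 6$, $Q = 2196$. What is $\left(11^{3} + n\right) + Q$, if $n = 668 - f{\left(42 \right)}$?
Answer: $4146$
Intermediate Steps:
$f{\left(g \right)} = - \frac{7}{5} + \frac{6 g}{5}$ ($f{\left(g \right)} = - \frac{7}{5} + \frac{g 6}{5} = - \frac{7}{5} + \frac{6 g}{5}$)
$n = 619$ ($n = 668 - \left(- \frac{7}{5} + \frac{6}{5} \cdot 42\right) = 668 - \left(- \frac{7}{5} + \frac{252}{5}\right) = 668 - 49 = 619$)
$\left(11^{3} + n\right) + Q = \left(11^{3} + 619\right) + 2196 = \left(1331 + 619\right) + 2196 = 1950 + 2196 = 4146$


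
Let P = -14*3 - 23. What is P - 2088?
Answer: -2153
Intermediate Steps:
P = -65 (P = -42 - 23 = -65)
P - 2088 = -65 - 2088 = -2153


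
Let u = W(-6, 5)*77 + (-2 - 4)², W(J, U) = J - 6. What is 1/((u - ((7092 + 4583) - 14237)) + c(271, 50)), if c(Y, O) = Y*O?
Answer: 1/15224 ≈ 6.5686e-5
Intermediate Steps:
W(J, U) = -6 + J
u = -888 (u = (-6 - 6)*77 + (-2 - 4)² = -12*77 + (-6)² = -924 + 36 = -888)
c(Y, O) = O*Y
1/((u - ((7092 + 4583) - 14237)) + c(271, 50)) = 1/((-888 - ((7092 + 4583) - 14237)) + 50*271) = 1/((-888 - (11675 - 14237)) + 13550) = 1/((-888 - 1*(-2562)) + 13550) = 1/((-888 + 2562) + 13550) = 1/(1674 + 13550) = 1/15224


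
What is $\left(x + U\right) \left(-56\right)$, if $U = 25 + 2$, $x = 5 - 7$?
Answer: $-1400$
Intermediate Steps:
$x = -2$ ($x = 5 - 7 = -2$)
$U = 27$
$\left(x + U\right) \left(-56\right) = \left(-2 + 27\right) \left(-56\right) = 25 \left(-56\right) = -1400$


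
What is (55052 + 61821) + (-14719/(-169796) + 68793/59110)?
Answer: 25500542605613/218187860 ≈ 1.1687e+5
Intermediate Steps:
(55052 + 61821) + (-14719/(-169796) + 68793/59110) = 116873 + (-14719*(-1/169796) + 68793*(1/59110)) = 116873 + (14719/169796 + 2991/2570) = 116873 + 272843833/218187860 = 25500542605613/218187860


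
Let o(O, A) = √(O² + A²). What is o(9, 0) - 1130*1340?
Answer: -1514191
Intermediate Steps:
o(O, A) = √(A² + O²)
o(9, 0) - 1130*1340 = √(0² + 9²) - 1130*1340 = √(0 + 81) - 1514200 = √81 - 1514200 = 9 - 1514200 = -1514191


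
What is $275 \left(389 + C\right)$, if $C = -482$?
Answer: $-25575$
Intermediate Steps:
$275 \left(389 + C\right) = 275 \left(389 - 482\right) = 275 \left(-93\right) = -25575$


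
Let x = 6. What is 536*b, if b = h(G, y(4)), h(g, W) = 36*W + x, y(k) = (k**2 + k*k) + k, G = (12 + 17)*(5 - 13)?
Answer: 697872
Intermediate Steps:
G = -232 (G = 29*(-8) = -232)
y(k) = k + 2*k**2 (y(k) = (k**2 + k**2) + k = 2*k**2 + k = k + 2*k**2)
h(g, W) = 6 + 36*W (h(g, W) = 36*W + 6 = 6 + 36*W)
b = 1302 (b = 6 + 36*(4*(1 + 2*4)) = 6 + 36*(4*(1 + 8)) = 6 + 36*(4*9) = 6 + 36*36 = 6 + 1296 = 1302)
536*b = 536*1302 = 697872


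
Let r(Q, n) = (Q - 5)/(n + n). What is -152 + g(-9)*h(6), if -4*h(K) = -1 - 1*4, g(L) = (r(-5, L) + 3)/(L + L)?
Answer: -12332/81 ≈ -152.25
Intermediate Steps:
r(Q, n) = (-5 + Q)/(2*n) (r(Q, n) = (-5 + Q)/((2*n)) = (-5 + Q)*(1/(2*n)) = (-5 + Q)/(2*n))
g(L) = (3 - 5/L)/(2*L) (g(L) = ((-5 - 5)/(2*L) + 3)/(L + L) = ((½)*(-10)/L + 3)/((2*L)) = (-5/L + 3)*(1/(2*L)) = (3 - 5/L)*(1/(2*L)) = (3 - 5/L)/(2*L))
h(K) = 5/4 (h(K) = -(-1 - 1*4)/4 = -(-1 - 4)/4 = -¼*(-5) = 5/4)
-152 + g(-9)*h(6) = -152 + ((½)*(-5 + 3*(-9))/(-9)²)*(5/4) = -152 + ((½)*(1/81)*(-5 - 27))*(5/4) = -152 + ((½)*(1/81)*(-32))*(5/4) = -152 - 16/81*5/4 = -152 - 20/81 = -12332/81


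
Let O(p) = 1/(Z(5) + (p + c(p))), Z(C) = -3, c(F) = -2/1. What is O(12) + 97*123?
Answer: 83518/7 ≈ 11931.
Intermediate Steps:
c(F) = -2 (c(F) = -2*1 = -2)
O(p) = 1/(-5 + p) (O(p) = 1/(-3 + (p - 2)) = 1/(-3 + (-2 + p)) = 1/(-5 + p))
O(12) + 97*123 = 1/(-5 + 12) + 97*123 = 1/7 + 11931 = 83518/7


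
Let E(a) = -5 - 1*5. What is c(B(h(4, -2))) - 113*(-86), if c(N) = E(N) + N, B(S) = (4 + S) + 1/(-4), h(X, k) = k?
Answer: 38839/4 ≈ 9709.8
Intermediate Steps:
B(S) = 15/4 + S (B(S) = (4 + S) + 1*(-1/4) = (4 + S) - 1/4 = 15/4 + S)
E(a) = -10 (E(a) = -5 - 5 = -10)
c(N) = -10 + N
c(B(h(4, -2))) - 113*(-86) = (-10 + (15/4 - 2)) - 113*(-86) = (-10 + 7/4) + 9718 = -33/4 + 9718 = 38839/4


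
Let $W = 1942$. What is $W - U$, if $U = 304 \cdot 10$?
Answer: $-1098$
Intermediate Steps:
$U = 3040$
$W - U = 1942 - 3040 = -1098$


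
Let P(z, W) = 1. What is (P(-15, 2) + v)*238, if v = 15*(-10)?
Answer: -35462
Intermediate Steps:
v = -150
(P(-15, 2) + v)*238 = (1 - 150)*238 = -149*238 = -35462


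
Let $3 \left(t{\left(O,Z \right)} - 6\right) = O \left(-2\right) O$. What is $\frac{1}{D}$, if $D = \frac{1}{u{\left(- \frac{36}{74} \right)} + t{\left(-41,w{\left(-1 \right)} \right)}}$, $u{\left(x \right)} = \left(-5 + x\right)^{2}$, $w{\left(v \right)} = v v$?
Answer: $- \frac{4454309}{4107} \approx -1084.6$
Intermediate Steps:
$w{\left(v \right)} = v^{2}$
$t{\left(O,Z \right)} = 6 - \frac{2 O^{2}}{3}$ ($t{\left(O,Z \right)} = 6 + \frac{O \left(-2\right) O}{3} = 6 + \frac{- 2 O O}{3} = 6 + \frac{\left(-2\right) O^{2}}{3} = 6 - \frac{2 O^{2}}{3}$)
$D = - \frac{4107}{4454309}$ ($D = \frac{1}{\left(-5 - \frac{36}{74}\right)^{2} + \left(6 - \frac{2 \left(-41\right)^{2}}{3}\right)} = \frac{1}{\left(-5 - \frac{18}{37}\right)^{2} + \left(6 - \frac{3362}{3}\right)} = \frac{1}{\left(- \frac{203}{37}\right)^{2} - \frac{3344}{3}} = \frac{1}{\frac{41209}{1369} - \frac{3344}{3}} = \frac{1}{- \frac{4454309}{4107}} = - \frac{4107}{4454309} \approx -0.00092203$)
$\frac{1}{D} = \frac{1}{- \frac{4107}{4454309}} = - \frac{4454309}{4107}$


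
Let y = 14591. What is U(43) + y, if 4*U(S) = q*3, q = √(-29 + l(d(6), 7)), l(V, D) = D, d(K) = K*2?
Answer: 14591 + 3*I*√22/4 ≈ 14591.0 + 3.5178*I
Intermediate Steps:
d(K) = 2*K
q = I*√22 (q = √(-29 + 7) = √(-22) = I*√22 ≈ 4.6904*I)
U(S) = 3*I*√22/4 (U(S) = ((I*√22)*3)/4 = (3*I*√22)/4 = 3*I*√22/4)
U(43) + y = 3*I*√22/4 + 14591 = 14591 + 3*I*√22/4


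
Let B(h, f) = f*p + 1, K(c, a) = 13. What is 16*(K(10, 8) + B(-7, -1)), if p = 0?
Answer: 224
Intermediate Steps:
B(h, f) = 1 (B(h, f) = f*0 + 1 = 0 + 1 = 1)
16*(K(10, 8) + B(-7, -1)) = 16*(13 + 1) = 16*14 = 224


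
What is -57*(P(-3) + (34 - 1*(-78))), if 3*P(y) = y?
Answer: -6327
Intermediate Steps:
P(y) = y/3
-57*(P(-3) + (34 - 1*(-78))) = -57*((1/3)*(-3) + (34 - 1*(-78))) = -57*(-1 + (34 + 78)) = -57*(-1 + 112) = -57*111 = -6327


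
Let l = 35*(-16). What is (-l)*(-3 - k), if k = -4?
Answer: 560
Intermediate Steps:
l = -560
(-l)*(-3 - k) = (-1*(-560))*(-3 - 1*(-4)) = 560*(-3 + 4) = 560*1 = 560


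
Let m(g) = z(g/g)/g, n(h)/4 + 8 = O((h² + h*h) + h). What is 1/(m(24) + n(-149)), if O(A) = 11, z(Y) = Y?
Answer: 24/289 ≈ 0.083045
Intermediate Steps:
n(h) = 12 (n(h) = -32 + 4*11 = -32 + 44 = 12)
m(g) = 1/g (m(g) = (g/g)/g = 1/g)
1/(m(24) + n(-149)) = 1/(1/24 + 12) = 1/(289/24) = 24/289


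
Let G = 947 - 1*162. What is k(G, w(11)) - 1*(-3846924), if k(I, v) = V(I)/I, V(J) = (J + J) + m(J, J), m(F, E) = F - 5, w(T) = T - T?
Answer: 603967538/157 ≈ 3.8469e+6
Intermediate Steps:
w(T) = 0
G = 785 (G = 947 - 162 = 785)
m(F, E) = -5 + F
V(J) = -5 + 3*J (V(J) = (J + J) + (-5 + J) = 2*J + (-5 + J) = -5 + 3*J)
k(I, v) = (-5 + 3*I)/I
k(G, w(11)) - 1*(-3846924) = (3 - 5/785) - 1*(-3846924) = (3 - 5*1/785) + 3846924 = (3 - 1/157) + 3846924 = 470/157 + 3846924 = 603967538/157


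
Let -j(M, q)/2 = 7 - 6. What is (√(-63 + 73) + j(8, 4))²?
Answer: (2 - √10)² ≈ 1.3509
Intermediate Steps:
j(M, q) = -2 (j(M, q) = -2*(7 - 6) = -2*1 = -2)
(√(-63 + 73) + j(8, 4))² = (√(-63 + 73) - 2)² = (√10 - 2)² = (-2 + √10)²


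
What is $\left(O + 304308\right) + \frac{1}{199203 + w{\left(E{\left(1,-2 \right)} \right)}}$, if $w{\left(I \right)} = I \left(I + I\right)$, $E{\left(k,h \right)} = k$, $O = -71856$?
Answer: $\frac{46305600661}{199205} \approx 2.3245 \cdot 10^{5}$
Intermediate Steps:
$w{\left(I \right)} = 2 I^{2}$ ($w{\left(I \right)} = I 2 I = 2 I^{2}$)
$\left(O + 304308\right) + \frac{1}{199203 + w{\left(E{\left(1,-2 \right)} \right)}} = \left(-71856 + 304308\right) + \frac{1}{199203 + 2 \cdot 1^{2}} = 232452 + \frac{1}{199203 + 2 \cdot 1} = 232452 + \frac{1}{199203 + 2} = 232452 + \frac{1}{199205} = \frac{46305600661}{199205}$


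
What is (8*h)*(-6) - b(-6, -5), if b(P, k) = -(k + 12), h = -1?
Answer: 55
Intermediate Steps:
b(P, k) = -12 - k (b(P, k) = -(12 + k) = -12 - k)
(8*h)*(-6) - b(-6, -5) = (8*(-1))*(-6) - (-12 - 1*(-5)) = -8*(-6) - (-12 + 5) = 48 - 1*(-7) = 48 + 7 = 55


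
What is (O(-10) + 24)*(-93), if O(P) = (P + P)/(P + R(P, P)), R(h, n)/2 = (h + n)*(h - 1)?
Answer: -95790/43 ≈ -2227.7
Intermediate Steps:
R(h, n) = 2*(-1 + h)*(h + n) (R(h, n) = 2*((h + n)*(h - 1)) = 2*((h + n)*(-1 + h)) = 2*((-1 + h)*(h + n)) = 2*(-1 + h)*(h + n))
O(P) = 2*P/(-3*P + 4*P²) (O(P) = (P + P)/(P + (-2*P - 2*P + 2*P² + 2*P*P)) = (2*P)/(P + (-2*P - 2*P + 2*P² + 2*P²)) = (2*P)/(P + (-4*P + 4*P²)) = (2*P)/(-3*P + 4*P²) = 2*P/(-3*P + 4*P²))
(O(-10) + 24)*(-93) = (2/(-3 + 4*(-10)) + 24)*(-93) = (2/(-3 - 40) + 24)*(-93) = (2/(-43) + 24)*(-93) = (2*(-1/43) + 24)*(-93) = (-2/43 + 24)*(-93) = (1030/43)*(-93) = -95790/43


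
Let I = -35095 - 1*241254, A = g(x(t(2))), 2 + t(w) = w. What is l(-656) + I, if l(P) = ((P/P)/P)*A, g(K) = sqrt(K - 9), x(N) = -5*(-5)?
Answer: -45321237/164 ≈ -2.7635e+5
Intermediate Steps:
t(w) = -2 + w
x(N) = 25
g(K) = sqrt(-9 + K)
A = 4 (A = sqrt(-9 + 25) = sqrt(16) = 4)
I = -276349 (I = -35095 - 241254 = -276349)
l(P) = 4/P (l(P) = ((P/P)/P)*4 = (1/P)*4 = 4/P)
l(-656) + I = 4/(-656) - 276349 = 4*(-1/656) - 276349 = -1/164 - 276349 = -45321237/164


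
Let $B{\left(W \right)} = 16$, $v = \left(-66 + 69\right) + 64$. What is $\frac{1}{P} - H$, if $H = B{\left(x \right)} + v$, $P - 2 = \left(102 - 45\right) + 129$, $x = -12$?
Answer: $- \frac{15603}{188} \approx -82.995$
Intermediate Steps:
$v = 67$ ($v = 3 + 64 = 67$)
$P = 188$ ($P = 2 + \left(\left(102 - 45\right) + 129\right) = 2 + \left(57 + 129\right) = 2 + 186 = 188$)
$H = 83$ ($H = 16 + 67 = 83$)
$\frac{1}{P} - H = \frac{1}{188} - 83 = - \frac{15603}{188}$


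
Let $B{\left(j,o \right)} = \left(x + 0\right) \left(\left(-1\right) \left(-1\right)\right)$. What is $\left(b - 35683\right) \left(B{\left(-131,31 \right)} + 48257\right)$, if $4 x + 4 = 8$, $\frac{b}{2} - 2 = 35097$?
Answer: $1665624870$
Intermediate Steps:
$b = 70198$ ($b = 4 + 2 \cdot 35097 = 4 + 70194 = 70198$)
$x = 1$ ($x = -1 + \frac{1}{4} \cdot 8 = -1 + 2 = 1$)
$B{\left(j,o \right)} = 1$ ($B{\left(j,o \right)} = \left(1 + 0\right) \left(\left(-1\right) \left(-1\right)\right) = 1 \cdot 1 = 1$)
$\left(b - 35683\right) \left(B{\left(-131,31 \right)} + 48257\right) = \left(70198 - 35683\right) \left(1 + 48257\right) = \left(70198 - 35683\right) 48258 = 34515 \cdot 48258 = 1665624870$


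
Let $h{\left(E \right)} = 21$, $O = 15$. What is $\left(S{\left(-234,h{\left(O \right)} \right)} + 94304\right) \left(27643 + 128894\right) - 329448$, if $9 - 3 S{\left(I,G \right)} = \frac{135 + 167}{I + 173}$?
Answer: $\frac{900510288129}{61} \approx 1.4762 \cdot 10^{10}$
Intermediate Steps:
$S{\left(I,G \right)} = 3 - \frac{302}{3 \left(173 + I\right)}$ ($S{\left(I,G \right)} = 3 - \frac{\left(135 + 167\right) \frac{1}{I + 173}}{3} = 3 - \frac{302 \frac{1}{173 + I}}{3} = 3 - \frac{302}{3 \left(173 + I\right)}$)
$\left(S{\left(-234,h{\left(O \right)} \right)} + 94304\right) \left(27643 + 128894\right) - 329448 = \left(\frac{1255 + 9 \left(-234\right)}{3 \left(173 - 234\right)} + 94304\right) \left(27643 + 128894\right) - 329448 = \left(\frac{1255 - 2106}{3 \left(-61\right)} + 94304\right) 156537 - 329448 = \left(\frac{1}{3} \left(- \frac{1}{61}\right) \left(-851\right) + 94304\right) 156537 - 329448 = \left(\frac{851}{183} + 94304\right) 156537 - 329448 = \frac{17258483}{183} \cdot 156537 - 329448 = \frac{900530384457}{61} - 329448 = \frac{900510288129}{61}$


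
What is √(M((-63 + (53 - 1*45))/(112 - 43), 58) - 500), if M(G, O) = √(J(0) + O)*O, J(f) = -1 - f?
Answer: √(-500 + 58*√57) ≈ 7.881*I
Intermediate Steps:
M(G, O) = O*√(-1 + O) (M(G, O) = √((-1 - 1*0) + O)*O = √((-1 + 0) + O)*O = √(-1 + O)*O = O*√(-1 + O))
√(M((-63 + (53 - 1*45))/(112 - 43), 58) - 500) = √(58*√(-1 + 58) - 500) = √(58*√57 - 500) = √(-500 + 58*√57)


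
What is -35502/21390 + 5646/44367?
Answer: -3512921/2292295 ≈ -1.5325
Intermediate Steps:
-35502/21390 + 5646/44367 = -35502*1/21390 + 5646*(1/44367) = -5917/3565 + 1882/14789 = -3512921/2292295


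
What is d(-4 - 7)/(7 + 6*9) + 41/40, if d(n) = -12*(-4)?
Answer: 4421/2440 ≈ 1.8119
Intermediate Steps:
d(n) = 48
d(-4 - 7)/(7 + 6*9) + 41/40 = 48/(7 + 6*9) + 41/40 = 48/(7 + 54) + 41*(1/40) = 48/61 + 41/40 = 4421/2440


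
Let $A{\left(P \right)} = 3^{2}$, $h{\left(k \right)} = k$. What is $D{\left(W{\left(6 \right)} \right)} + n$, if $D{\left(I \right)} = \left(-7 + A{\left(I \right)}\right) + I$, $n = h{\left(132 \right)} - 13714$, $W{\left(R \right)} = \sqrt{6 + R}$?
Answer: $-13580 + 2 \sqrt{3} \approx -13577.0$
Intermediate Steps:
$n = -13582$ ($n = 132 - 13714 = -13582$)
$A{\left(P \right)} = 9$
$D{\left(I \right)} = 2 + I$ ($D{\left(I \right)} = \left(-7 + 9\right) + I = 2 + I$)
$D{\left(W{\left(6 \right)} \right)} + n = \left(2 + \sqrt{6 + 6}\right) - 13582 = \left(2 + \sqrt{12}\right) - 13582 = \left(2 + 2 \sqrt{3}\right) - 13582 = -13580 + 2 \sqrt{3}$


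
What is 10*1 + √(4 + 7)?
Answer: 10 + √11 ≈ 13.317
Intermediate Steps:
10*1 + √(4 + 7) = 10 + √11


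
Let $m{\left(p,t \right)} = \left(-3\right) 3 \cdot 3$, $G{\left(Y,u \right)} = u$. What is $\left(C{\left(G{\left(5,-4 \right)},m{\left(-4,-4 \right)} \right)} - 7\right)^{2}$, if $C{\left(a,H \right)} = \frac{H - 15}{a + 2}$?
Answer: $196$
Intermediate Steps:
$m{\left(p,t \right)} = -27$ ($m{\left(p,t \right)} = \left(-9\right) 3 = -27$)
$C{\left(a,H \right)} = \frac{-15 + H}{2 + a}$
$\left(C{\left(G{\left(5,-4 \right)},m{\left(-4,-4 \right)} \right)} - 7\right)^{2} = \left(\frac{-15 - 27}{2 - 4} - 7\right)^{2} = \left(\frac{1}{-2} \left(-42\right) - 7\right)^{2} = \left(\left(- \frac{1}{2}\right) \left(-42\right) - 7\right)^{2} = \left(21 - 7\right)^{2} = 14^{2} = 196$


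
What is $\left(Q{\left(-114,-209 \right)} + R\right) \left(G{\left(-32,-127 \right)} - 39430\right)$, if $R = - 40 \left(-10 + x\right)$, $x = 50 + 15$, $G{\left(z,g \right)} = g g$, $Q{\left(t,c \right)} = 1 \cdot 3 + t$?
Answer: $53848611$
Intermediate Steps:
$Q{\left(t,c \right)} = 3 + t$
$G{\left(z,g \right)} = g^{2}$
$x = 65$
$R = -2200$ ($R = - 40 \left(-10 + 65\right) = \left(-40\right) 55 = -2200$)
$\left(Q{\left(-114,-209 \right)} + R\right) \left(G{\left(-32,-127 \right)} - 39430\right) = \left(\left(3 - 114\right) - 2200\right) \left(\left(-127\right)^{2} - 39430\right) = \left(-111 - 2200\right) \left(16129 - 39430\right) = \left(-2311\right) \left(-23301\right) = 53848611$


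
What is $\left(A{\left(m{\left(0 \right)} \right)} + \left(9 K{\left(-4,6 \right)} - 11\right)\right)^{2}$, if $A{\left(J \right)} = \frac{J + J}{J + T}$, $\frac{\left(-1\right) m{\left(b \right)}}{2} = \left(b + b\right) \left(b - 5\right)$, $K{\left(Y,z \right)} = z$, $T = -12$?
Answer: $1849$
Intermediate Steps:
$m{\left(b \right)} = - 4 b \left(-5 + b\right)$ ($m{\left(b \right)} = - 2 \left(b + b\right) \left(b - 5\right) = - 2 \cdot 2 b \left(-5 + b\right) = - 4 b \left(-5 + b\right)$)
$A{\left(J \right)} = \frac{2 J}{-12 + J}$ ($A{\left(J \right)} = \frac{J + J}{J - 12} = \frac{2 J}{-12 + J}$)
$\left(A{\left(m{\left(0 \right)} \right)} + \left(9 K{\left(-4,6 \right)} - 11\right)\right)^{2} = \left(\frac{2 \cdot 4 \cdot 0 \left(5 - 0\right)}{-12 + 4 \cdot 0 \left(5 - 0\right)} + \left(9 \cdot 6 - 11\right)\right)^{2} = \left(\frac{2 \cdot 4 \cdot 0 \left(5 + 0\right)}{-12 + 4 \cdot 0 \left(5 + 0\right)} + \left(54 - 11\right)\right)^{2} = \left(\frac{2 \cdot 4 \cdot 0 \cdot 5}{-12 + 4 \cdot 0 \cdot 5} + 43\right)^{2} = \left(2 \cdot 0 \frac{1}{-12 + 0} + 43\right)^{2} = \left(2 \cdot 0 \frac{1}{-12} + 43\right)^{2} = \left(2 \cdot 0 \left(- \frac{1}{12}\right) + 43\right)^{2} = \left(0 + 43\right)^{2} = 43^{2} = 1849$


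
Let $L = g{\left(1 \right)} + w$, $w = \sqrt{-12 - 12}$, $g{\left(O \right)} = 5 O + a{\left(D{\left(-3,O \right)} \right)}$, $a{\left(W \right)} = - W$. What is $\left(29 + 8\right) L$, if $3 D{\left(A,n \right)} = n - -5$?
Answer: $111 + 74 i \sqrt{6} \approx 111.0 + 181.26 i$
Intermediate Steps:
$D{\left(A,n \right)} = \frac{5}{3} + \frac{n}{3}$ ($D{\left(A,n \right)} = \frac{n - -5}{3} = \frac{n + 5}{3} = \frac{5 + n}{3} = \frac{5}{3} + \frac{n}{3}$)
$g{\left(O \right)} = - \frac{5}{3} + \frac{14 O}{3}$ ($g{\left(O \right)} = 5 O - \left(\frac{5}{3} + \frac{O}{3}\right) = - \frac{5}{3} + \frac{14 O}{3}$)
$w = 2 i \sqrt{6}$ ($w = \sqrt{-24} = 2 i \sqrt{6} \approx 4.899 i$)
$L = 3 + 2 i \sqrt{6}$ ($L = \left(- \frac{5}{3} + \frac{14}{3} \cdot 1\right) + 2 i \sqrt{6} = \left(- \frac{5}{3} + \frac{14}{3}\right) + 2 i \sqrt{6} = 3 + 2 i \sqrt{6} \approx 3.0 + 4.899 i$)
$\left(29 + 8\right) L = \left(29 + 8\right) \left(3 + 2 i \sqrt{6}\right) = 37 \left(3 + 2 i \sqrt{6}\right) = 111 + 74 i \sqrt{6}$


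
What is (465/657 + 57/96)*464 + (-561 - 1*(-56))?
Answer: 43319/438 ≈ 98.902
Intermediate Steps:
(465/657 + 57/96)*464 + (-561 - 1*(-56)) = (465*(1/657) + 57*(1/96))*464 + (-561 + 56) = (155/219 + 19/32)*464 - 505 = (9121/7008)*464 - 505 = 264509/438 - 505 = 43319/438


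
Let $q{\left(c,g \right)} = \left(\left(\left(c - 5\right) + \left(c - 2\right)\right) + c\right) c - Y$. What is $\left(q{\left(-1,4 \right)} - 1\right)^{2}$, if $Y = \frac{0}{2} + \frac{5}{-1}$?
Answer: $196$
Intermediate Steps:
$Y = -5$ ($Y = 0 \cdot \frac{1}{2} + 5 \left(-1\right) = 0 - 5 = -5$)
$q{\left(c,g \right)} = 5 + c \left(-7 + 3 c\right)$ ($q{\left(c,g \right)} = \left(\left(\left(c - 5\right) + \left(c - 2\right)\right) + c\right) c - -5 = \left(\left(\left(-5 + c\right) + \left(-2 + c\right)\right) + c\right) c + 5 = \left(\left(-7 + 2 c\right) + c\right) c + 5 = \left(-7 + 3 c\right) c + 5 = c \left(-7 + 3 c\right) + 5 = 5 + c \left(-7 + 3 c\right)$)
$\left(q{\left(-1,4 \right)} - 1\right)^{2} = \left(\left(5 - -7 + 3 \left(-1\right)^{2}\right) - 1\right)^{2} = \left(\left(5 + 7 + 3 \cdot 1\right) - 1\right)^{2} = \left(\left(5 + 7 + 3\right) - 1\right)^{2} = \left(15 - 1\right)^{2} = 14^{2} = 196$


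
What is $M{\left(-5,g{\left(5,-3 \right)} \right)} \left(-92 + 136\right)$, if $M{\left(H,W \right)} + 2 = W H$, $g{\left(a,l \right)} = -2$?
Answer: $352$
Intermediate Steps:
$M{\left(H,W \right)} = -2 + H W$ ($M{\left(H,W \right)} = -2 + W H = -2 + H W$)
$M{\left(-5,g{\left(5,-3 \right)} \right)} \left(-92 + 136\right) = \left(-2 - -10\right) \left(-92 + 136\right) = \left(-2 + 10\right) 44 = 8 \cdot 44 = 352$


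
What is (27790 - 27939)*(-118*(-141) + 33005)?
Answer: -7396807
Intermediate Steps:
(27790 - 27939)*(-118*(-141) + 33005) = -149*(16638 + 33005) = -149*49643 = -7396807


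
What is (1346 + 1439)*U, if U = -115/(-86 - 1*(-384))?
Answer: -320275/298 ≈ -1074.7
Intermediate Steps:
U = -115/298 (U = -115/(-86 + 384) = -115/298 ≈ -0.38591)
(1346 + 1439)*U = (1346 + 1439)*(-115/298) = 2785*(-115/298) = -320275/298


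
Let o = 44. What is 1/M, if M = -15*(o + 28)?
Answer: -1/1080 ≈ -0.00092593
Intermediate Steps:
M = -1080 (M = -15*(44 + 28) = -15*72 = -1080)
1/M = 1/(-1080) = -1/1080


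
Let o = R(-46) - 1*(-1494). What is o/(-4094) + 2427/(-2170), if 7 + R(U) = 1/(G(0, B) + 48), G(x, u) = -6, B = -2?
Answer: -5641277/3807420 ≈ -1.4817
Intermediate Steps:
R(U) = -293/42 (R(U) = -7 + 1/(-6 + 48) = -7 + 1/42 = -293/42)
o = 62455/42 (o = -293/42 - 1*(-1494) = -293/42 + 1494 = 62455/42 ≈ 1487.0)
o/(-4094) + 2427/(-2170) = (62455/42)/(-4094) + 2427/(-2170) = (62455/42)*(-1/4094) + 2427*(-1/2170) = -62455/171948 - 2427/2170 = -5641277/3807420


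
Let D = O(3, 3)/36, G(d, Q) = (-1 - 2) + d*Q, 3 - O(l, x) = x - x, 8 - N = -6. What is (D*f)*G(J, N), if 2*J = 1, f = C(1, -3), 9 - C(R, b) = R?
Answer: 8/3 ≈ 2.6667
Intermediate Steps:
N = 14 (N = 8 - 1*(-6) = 8 + 6 = 14)
C(R, b) = 9 - R
f = 8 (f = 9 - 1*1 = 9 - 1 = 8)
O(l, x) = 3 (O(l, x) = 3 - (x - x) = 3 - 1*0 = 3 + 0 = 3)
J = 1/2 (J = (1/2)*1 = 1/2 ≈ 0.50000)
G(d, Q) = -3 + Q*d
D = 1/12 (D = 3/36 = 3*(1/36) = 1/12 ≈ 0.083333)
(D*f)*G(J, N) = ((1/12)*8)*(-3 + 14*(1/2)) = 2*(-3 + 7)/3 = (2/3)*4 = 8/3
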